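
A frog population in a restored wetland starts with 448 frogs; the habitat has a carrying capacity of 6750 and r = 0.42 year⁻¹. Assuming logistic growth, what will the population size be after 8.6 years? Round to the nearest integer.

A = (K − N₀)/N₀ = (6750 − 448)/448 = 14.067.
N(t) = K/(1 + A·e^(−rt)) = 6750/(1 + 14.067×e^(−0.42×8.6)).
e^(−3.612) = 0.026998; denominator = 1 + 14.067×0.026998 = 1.3798.
N = 6750/1.3798 = 4892.09.

4892 frogs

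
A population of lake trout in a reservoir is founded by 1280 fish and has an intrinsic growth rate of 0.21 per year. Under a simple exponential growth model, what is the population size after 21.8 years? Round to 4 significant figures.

124600 fish

N(t) = N₀·e^(rt) = 1280 × e^(0.21×21.8) = 1280 × e^4.578.
e^4.578 ≈ 97.32, so N ≈ 1280 × 97.32 = 124569.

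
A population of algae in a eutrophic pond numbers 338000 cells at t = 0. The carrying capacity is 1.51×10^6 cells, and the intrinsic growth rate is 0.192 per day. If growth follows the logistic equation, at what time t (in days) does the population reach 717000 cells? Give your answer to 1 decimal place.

A = (K − N₀)/N₀ = (1.51×10^6 − 338000)/338000 = 3.4675.
Solve 1.51×10^6/(1 + 3.4675·e^(−0.192t)) = 717000: 1 + 3.4675·e^(−0.192t) = 2.106, so e^(−0.192t) = 0.318965.
−0.192·t = ln(0.318965) = -1.1427, so t = 1.1427/0.192 = 5.9514.

6.0 days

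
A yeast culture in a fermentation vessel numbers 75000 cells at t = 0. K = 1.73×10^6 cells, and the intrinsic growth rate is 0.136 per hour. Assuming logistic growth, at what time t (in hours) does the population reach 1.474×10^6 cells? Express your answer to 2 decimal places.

35.62 hours

A = (K − N₀)/N₀ = (1.73×10^6 − 75000)/75000 = 22.067.
Solve 1.73×10^6/(1 + 22.067·e^(−0.136t)) = 1.474×10^6: 1 + 22.067·e^(−0.136t) = 1.1737, so e^(−0.136t) = 0.00787056.
−0.136·t = ln(0.00787056) = -4.8446, so t = 4.8446/0.136 = 35.622.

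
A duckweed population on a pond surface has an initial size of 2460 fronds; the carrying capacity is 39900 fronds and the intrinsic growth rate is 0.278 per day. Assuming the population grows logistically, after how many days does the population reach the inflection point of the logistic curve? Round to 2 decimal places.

9.79 days

Logistic growth is fastest at N = K/2 = 19950.
A = (K − N₀)/N₀ = 15.22. Set K/(1 + A·e^(−rt)) = K/2 → A·e^(−rt) = 1.
e^(−0.278t) = 1/15.22 = 0.0657051, so t = ln(15.22)/0.278 = 2.7226/0.278 = 9.7934.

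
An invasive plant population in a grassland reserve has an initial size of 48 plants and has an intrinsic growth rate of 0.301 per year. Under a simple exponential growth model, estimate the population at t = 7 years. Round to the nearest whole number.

395 plants

N(t) = N₀·e^(rt) = 48 × e^(0.301×7) = 48 × e^2.107.
e^2.107 ≈ 8.2235, so N ≈ 48 × 8.2235 = 394.73.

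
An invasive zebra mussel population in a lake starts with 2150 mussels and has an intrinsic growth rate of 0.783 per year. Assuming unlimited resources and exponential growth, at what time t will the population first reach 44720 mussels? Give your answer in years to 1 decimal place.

3.9 years

Set N₀·e^(rt) = 44720: e^(0.783·t) = 44720/2150 = 20.8.
0.783·t = ln(20.8) = 3.035, so t = 3.035/0.783 = 3.8761.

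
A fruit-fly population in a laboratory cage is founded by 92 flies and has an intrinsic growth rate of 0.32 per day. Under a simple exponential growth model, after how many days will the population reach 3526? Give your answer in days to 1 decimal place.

11.4 days

Set N₀·e^(rt) = 3526: e^(0.32·t) = 3526/92 = 38.326.
0.32·t = ln(38.326) = 3.6461, so t = 3.6461/0.32 = 11.394.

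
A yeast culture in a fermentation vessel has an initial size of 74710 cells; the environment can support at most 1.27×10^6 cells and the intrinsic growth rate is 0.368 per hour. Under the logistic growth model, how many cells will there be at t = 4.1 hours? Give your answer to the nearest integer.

279822 cells

A = (K − N₀)/N₀ = (1.27×10^6 − 74710)/74710 = 15.999.
N(t) = K/(1 + A·e^(−rt)) = 1.27×10^6/(1 + 15.999×e^(−0.368×4.1)).
e^(−1.509) = 0.22118; denominator = 1 + 15.999×0.22118 = 4.5386.
N = 1.27×10^6/4.5386 = 279822.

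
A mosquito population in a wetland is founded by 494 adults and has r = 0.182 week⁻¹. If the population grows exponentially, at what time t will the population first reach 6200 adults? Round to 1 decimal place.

13.9 weeks

Set N₀·e^(rt) = 6200: e^(0.182·t) = 6200/494 = 12.551.
0.182·t = ln(12.551) = 2.5298, so t = 2.5298/0.182 = 13.9.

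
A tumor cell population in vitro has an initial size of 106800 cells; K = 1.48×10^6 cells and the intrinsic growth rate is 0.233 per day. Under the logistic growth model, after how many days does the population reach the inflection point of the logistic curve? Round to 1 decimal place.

Logistic growth is fastest at N = K/2 = 740000.
A = (K − N₀)/N₀ = 12.858. Set K/(1 + A·e^(−rt)) = K/2 → A·e^(−rt) = 1.
e^(−0.233t) = 1/12.858 = 0.0777745, so t = ln(12.858)/0.233 = 2.5539/0.233 = 10.961.

11.0 days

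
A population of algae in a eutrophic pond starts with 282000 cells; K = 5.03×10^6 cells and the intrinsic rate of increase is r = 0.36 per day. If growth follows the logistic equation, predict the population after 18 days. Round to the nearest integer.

4903372 cells

A = (K − N₀)/N₀ = (5.03×10^6 − 282000)/282000 = 16.837.
N(t) = K/(1 + A·e^(−rt)) = 5.03×10^6/(1 + 16.837×e^(−0.36×18)).
e^(−6.48) = 0.0015338; denominator = 1 + 16.837×0.0015338 = 1.0258.
N = 5.03×10^6/1.0258 = 4.903372×10^6.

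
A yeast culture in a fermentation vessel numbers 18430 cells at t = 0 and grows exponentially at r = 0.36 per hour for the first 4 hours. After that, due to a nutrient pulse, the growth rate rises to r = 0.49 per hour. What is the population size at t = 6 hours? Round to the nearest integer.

Phase 1: N(4) = 18430·e^(0.36×4) = 18430·e^1.44 = 77787.4.
Phase 2 runs for 6 − 4 = 2 hours at r = 0.49.
N(6) = 77787.4·e^(0.49×2) = 77787.4·e^0.98 = 207261.

207261 cells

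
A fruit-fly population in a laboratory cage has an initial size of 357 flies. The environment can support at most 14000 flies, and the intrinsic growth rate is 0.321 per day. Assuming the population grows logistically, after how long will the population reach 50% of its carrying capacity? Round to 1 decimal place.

11.3 days

A = (K − N₀)/N₀ = (14000 − 357)/357 = 38.216.
Solve 14000/(1 + 38.216·e^(−0.321t)) = 7000: 1 + 38.216·e^(−0.321t) = 2, so e^(−0.321t) = 0.0261673.
−0.321·t = ln(0.0261673) = -3.6432, so t = 3.6432/0.321 = 11.35.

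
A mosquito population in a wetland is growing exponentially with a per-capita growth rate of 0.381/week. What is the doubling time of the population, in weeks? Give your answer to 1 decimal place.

Doubling time t_d = ln(2)/r = 0.6931/0.381 = 1.8193.

1.8 weeks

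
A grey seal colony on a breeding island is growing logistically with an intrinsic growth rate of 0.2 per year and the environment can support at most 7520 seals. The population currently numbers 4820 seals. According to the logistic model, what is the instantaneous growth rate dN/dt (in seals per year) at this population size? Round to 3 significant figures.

346 seals per year

dN/dt = rN(1 − N/K) = 0.2 × 4820 × (1 − 4820/7520).
1 − 4820/7520 = 0.35904; dN/dt = 0.2 × 4820 × 0.35904 = 346.12.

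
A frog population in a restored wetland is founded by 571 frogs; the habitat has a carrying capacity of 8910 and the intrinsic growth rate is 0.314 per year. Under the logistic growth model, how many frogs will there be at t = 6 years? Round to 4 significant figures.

A = (K − N₀)/N₀ = (8910 − 571)/571 = 14.604.
N(t) = K/(1 + A·e^(−rt)) = 8910/(1 + 14.604×e^(−0.314×6)).
e^(−1.884) = 0.15198; denominator = 1 + 14.604×0.15198 = 3.2196.
N = 8910/3.2196 = 2767.46.

2767 frogs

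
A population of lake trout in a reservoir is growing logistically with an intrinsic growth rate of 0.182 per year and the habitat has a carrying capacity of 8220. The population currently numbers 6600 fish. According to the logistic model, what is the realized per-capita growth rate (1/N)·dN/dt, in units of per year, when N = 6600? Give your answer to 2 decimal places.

(1/N)·dN/dt = r(1 − N/K) = 0.182 × (1 − 6600/8220).
= 0.182 × 0.19708 = 0.035869.

0.04 per year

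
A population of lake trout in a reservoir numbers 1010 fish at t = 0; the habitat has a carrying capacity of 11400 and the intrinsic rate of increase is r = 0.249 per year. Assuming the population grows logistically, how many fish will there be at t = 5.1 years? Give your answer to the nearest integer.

A = (K − N₀)/N₀ = (11400 − 1010)/1010 = 10.287.
N(t) = K/(1 + A·e^(−rt)) = 11400/(1 + 10.287×e^(−0.249×5.1)).
e^(−1.27) = 0.28086; denominator = 1 + 10.287×0.28086 = 3.8892.
N = 11400/3.8892 = 2931.16.

2931 fish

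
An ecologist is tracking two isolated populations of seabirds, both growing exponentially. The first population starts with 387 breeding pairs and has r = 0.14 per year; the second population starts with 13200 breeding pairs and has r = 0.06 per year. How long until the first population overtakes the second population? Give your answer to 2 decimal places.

44.12 years

Set 387·e^(0.14t) = 13200·e^(0.06t).
e^((0.14 − 0.06)t) = 13200/387 → e^(0.08·t) = 34.109.
0.08·t = ln(34.109) = 3.5295, so t = 3.5295/0.08 = 44.119.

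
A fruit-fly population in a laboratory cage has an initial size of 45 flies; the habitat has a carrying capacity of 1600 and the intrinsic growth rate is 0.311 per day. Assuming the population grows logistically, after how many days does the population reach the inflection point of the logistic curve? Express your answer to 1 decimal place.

11.4 days

Logistic growth is fastest at N = K/2 = 800.
A = (K − N₀)/N₀ = 34.556. Set K/(1 + A·e^(−rt)) = K/2 → A·e^(−rt) = 1.
e^(−0.311t) = 1/34.556 = 0.0289389, so t = ln(34.556)/0.311 = 3.5426/0.311 = 11.391.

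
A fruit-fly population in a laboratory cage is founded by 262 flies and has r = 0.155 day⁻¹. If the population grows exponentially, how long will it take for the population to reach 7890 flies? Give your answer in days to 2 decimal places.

21.97 days

Set N₀·e^(rt) = 7890: e^(0.155·t) = 7890/262 = 30.115.
0.155·t = ln(30.115) = 3.405, so t = 3.405/0.155 = 21.968.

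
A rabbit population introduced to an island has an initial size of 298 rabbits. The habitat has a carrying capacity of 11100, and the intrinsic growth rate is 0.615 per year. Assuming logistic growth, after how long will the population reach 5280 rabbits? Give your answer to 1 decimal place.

5.7 years

A = (K − N₀)/N₀ = (11100 − 298)/298 = 36.248.
Solve 11100/(1 + 36.248·e^(−0.615t)) = 5280: 1 + 36.248·e^(−0.615t) = 2.1023, so e^(−0.615t) = 0.0304089.
−0.615·t = ln(0.0304089) = -3.493, so t = 3.493/0.615 = 5.6797.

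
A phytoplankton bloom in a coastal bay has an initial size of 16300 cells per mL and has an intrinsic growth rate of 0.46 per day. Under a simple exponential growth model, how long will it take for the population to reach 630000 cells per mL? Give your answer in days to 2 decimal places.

Set N₀·e^(rt) = 630000: e^(0.46·t) = 630000/16300 = 38.65.
0.46·t = ln(38.65) = 3.6546, so t = 3.6546/0.46 = 7.9447.

7.94 days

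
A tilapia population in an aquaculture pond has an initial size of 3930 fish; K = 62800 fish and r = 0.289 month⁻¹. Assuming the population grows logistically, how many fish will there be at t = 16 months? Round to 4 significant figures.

54750 fish

A = (K − N₀)/N₀ = (62800 − 3930)/3930 = 14.98.
N(t) = K/(1 + A·e^(−rt)) = 62800/(1 + 14.98×e^(−0.289×16)).
e^(−4.624) = 0.0098135; denominator = 1 + 14.98×0.0098135 = 1.147.
N = 62800/1.147 = 54751.4.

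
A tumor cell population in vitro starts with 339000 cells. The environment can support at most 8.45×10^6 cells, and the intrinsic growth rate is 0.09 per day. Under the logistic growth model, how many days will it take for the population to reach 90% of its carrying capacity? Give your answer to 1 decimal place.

A = (K − N₀)/N₀ = (8.45×10^6 − 339000)/339000 = 23.926.
Solve 8.45×10^6/(1 + 23.926·e^(−0.09t)) = 7.605×10^6: 1 + 23.926·e^(−0.09t) = 1.1111, so e^(−0.09t) = 0.0046439.
−0.09·t = ln(0.0046439) = -5.3722, so t = 5.3722/0.09 = 59.691.

59.7 days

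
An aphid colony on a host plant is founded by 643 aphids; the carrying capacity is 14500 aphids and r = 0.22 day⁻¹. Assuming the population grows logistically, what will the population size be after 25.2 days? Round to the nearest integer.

13373 aphids

A = (K − N₀)/N₀ = (14500 − 643)/643 = 21.551.
N(t) = K/(1 + A·e^(−rt)) = 14500/(1 + 21.551×e^(−0.22×25.2)).
e^(−5.544) = 0.0039109; denominator = 1 + 21.551×0.0039109 = 1.0843.
N = 14500/1.0843 = 13372.9.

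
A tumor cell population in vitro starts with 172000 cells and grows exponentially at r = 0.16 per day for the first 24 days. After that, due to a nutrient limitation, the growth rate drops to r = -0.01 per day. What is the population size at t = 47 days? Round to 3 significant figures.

Phase 1: N(24) = 172000·e^(0.16×24) = 172000·e^3.84 = 8.002382×10^6.
Phase 2 runs for 47 − 24 = 23 days at r = -0.01.
N(47) = 8.002382×10^6·e^(-0.01×23) = 8.002382×10^6·e^-0.23 = 6.358161×10^6.

6360000 cells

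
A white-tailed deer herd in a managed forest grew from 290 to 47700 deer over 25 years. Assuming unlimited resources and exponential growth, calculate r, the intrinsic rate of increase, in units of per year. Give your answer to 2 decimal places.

From N(t) = N₀·e^(rt): e^(r·25) = 47700/290 = 164.48.
r·25 = ln(164.48) = 5.1028, so r = 5.1028/25 = 0.20411.

0.20 per year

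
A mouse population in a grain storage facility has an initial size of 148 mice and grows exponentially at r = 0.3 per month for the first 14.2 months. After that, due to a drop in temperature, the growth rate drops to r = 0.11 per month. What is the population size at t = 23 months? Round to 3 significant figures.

Phase 1: N(14.2) = 148·e^(0.3×14.2) = 148·e^4.26 = 10479.9.
Phase 2 runs for 23 − 14.2 = 8.8 months at r = 0.11.
N(23) = 10479.9·e^(0.11×8.8) = 10479.9·e^0.968 = 27590.1.

27600 mice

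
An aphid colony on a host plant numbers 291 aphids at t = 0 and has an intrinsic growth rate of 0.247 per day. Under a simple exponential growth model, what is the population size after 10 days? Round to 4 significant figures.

3440 aphids

N(t) = N₀·e^(rt) = 291 × e^(0.247×10) = 291 × e^2.47.
e^2.47 ≈ 11.822, so N ≈ 291 × 11.822 = 3440.33.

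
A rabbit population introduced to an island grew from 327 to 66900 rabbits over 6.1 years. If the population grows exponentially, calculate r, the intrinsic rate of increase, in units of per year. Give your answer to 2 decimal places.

From N(t) = N₀·e^(rt): e^(r·6.1) = 66900/327 = 204.59.
r·6.1 = ln(204.59) = 5.321, so r = 5.321/6.1 = 0.87229.

0.87 per year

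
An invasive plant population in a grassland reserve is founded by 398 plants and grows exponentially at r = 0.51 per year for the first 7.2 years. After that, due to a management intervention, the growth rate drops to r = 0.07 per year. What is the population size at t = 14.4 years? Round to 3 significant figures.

Phase 1: N(7.2) = 398·e^(0.51×7.2) = 398·e^3.672 = 15653.5.
Phase 2 runs for 14.4 − 7.2 = 7.2 years at r = 0.07.
N(14.4) = 15653.5·e^(0.07×7.2) = 15653.5·e^0.504 = 25911.8.

25900 plants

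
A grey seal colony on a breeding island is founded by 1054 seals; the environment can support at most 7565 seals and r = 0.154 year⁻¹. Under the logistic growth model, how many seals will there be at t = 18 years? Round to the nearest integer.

A = (K − N₀)/N₀ = (7565 − 1054)/1054 = 6.1774.
N(t) = K/(1 + A·e^(−rt)) = 7565/(1 + 6.1774×e^(−0.154×18)).
e^(−2.772) = 0.062537; denominator = 1 + 6.1774×0.062537 = 1.3863.
N = 7565/1.3863 = 5456.91.

5457 seals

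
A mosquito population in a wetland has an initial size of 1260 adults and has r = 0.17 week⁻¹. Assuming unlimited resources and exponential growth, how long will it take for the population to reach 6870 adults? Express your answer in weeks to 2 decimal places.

Set N₀·e^(rt) = 6870: e^(0.17·t) = 6870/1260 = 5.4524.
0.17·t = ln(5.4524) = 1.6961, so t = 1.6961/0.17 = 9.9768.

9.98 weeks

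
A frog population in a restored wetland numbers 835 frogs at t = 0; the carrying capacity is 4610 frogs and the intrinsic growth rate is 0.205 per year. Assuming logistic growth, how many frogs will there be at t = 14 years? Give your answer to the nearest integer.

3669 frogs

A = (K − N₀)/N₀ = (4610 − 835)/835 = 4.521.
N(t) = K/(1 + A·e^(−rt)) = 4610/(1 + 4.521×e^(−0.205×14)).
e^(−2.87) = 0.056699; denominator = 1 + 4.521×0.056699 = 1.2563.
N = 4610/1.2563 = 3669.41.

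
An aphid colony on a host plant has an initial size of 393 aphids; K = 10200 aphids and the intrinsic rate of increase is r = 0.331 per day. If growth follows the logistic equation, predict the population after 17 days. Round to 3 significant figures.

A = (K − N₀)/N₀ = (10200 − 393)/393 = 24.954.
N(t) = K/(1 + A·e^(−rt)) = 10200/(1 + 24.954×e^(−0.331×17)).
e^(−5.627) = 0.0035994; denominator = 1 + 24.954×0.0035994 = 1.0898.
N = 10200/1.0898 = 9359.35.

9360 aphids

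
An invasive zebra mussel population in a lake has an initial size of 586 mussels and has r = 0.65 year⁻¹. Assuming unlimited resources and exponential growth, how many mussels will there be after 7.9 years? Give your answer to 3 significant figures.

99500 mussels

N(t) = N₀·e^(rt) = 586 × e^(0.65×7.9) = 586 × e^5.135.
e^5.135 ≈ 169.86, so N ≈ 586 × 169.86 = 99540.5.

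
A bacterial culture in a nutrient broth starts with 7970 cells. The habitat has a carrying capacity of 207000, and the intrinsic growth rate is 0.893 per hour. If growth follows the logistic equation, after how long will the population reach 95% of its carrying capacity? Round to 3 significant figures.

6.90 hours

A = (K − N₀)/N₀ = (207000 − 7970)/7970 = 24.972.
Solve 207000/(1 + 24.972·e^(−0.893t)) = 196650: 1 + 24.972·e^(−0.893t) = 1.0526, so e^(−0.893t) = 0.00210759.
−0.893·t = ln(0.00210759) = -6.1622, so t = 6.1622/0.893 = 6.9006.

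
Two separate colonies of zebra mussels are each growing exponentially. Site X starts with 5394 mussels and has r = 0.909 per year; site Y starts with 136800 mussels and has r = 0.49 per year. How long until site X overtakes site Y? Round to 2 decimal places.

7.72 years

Set 5394·e^(0.909t) = 136800·e^(0.49t).
e^((0.909 − 0.49)t) = 136800/5394 → e^(0.419·t) = 25.362.
0.419·t = ln(25.362) = 3.2332, so t = 3.2332/0.419 = 7.7165.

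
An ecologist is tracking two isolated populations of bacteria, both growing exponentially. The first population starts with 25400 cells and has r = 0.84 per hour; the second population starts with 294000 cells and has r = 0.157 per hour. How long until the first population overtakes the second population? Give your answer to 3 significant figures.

Set 25400·e^(0.84t) = 294000·e^(0.157t).
e^((0.84 − 0.157)t) = 294000/25400 → e^(0.683·t) = 11.575.
0.683·t = ln(11.575) = 2.4488, so t = 2.4488/0.683 = 3.5854.

3.59 hours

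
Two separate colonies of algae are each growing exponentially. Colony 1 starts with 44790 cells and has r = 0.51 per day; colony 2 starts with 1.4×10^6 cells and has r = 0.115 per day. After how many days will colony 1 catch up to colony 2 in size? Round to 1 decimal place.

Set 44790·e^(0.51t) = 1.4×10^6·e^(0.115t).
e^((0.51 − 0.115)t) = 1.4×10^6/44790 → e^(0.395·t) = 31.257.
0.395·t = ln(31.257) = 3.4422, so t = 3.4422/0.395 = 8.7145.

8.7 days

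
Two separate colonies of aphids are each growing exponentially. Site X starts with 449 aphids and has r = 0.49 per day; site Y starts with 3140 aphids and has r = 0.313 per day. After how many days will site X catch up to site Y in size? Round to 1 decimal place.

11.0 days

Set 449·e^(0.49t) = 3140·e^(0.313t).
e^((0.49 − 0.313)t) = 3140/449 → e^(0.177·t) = 6.9933.
0.177·t = ln(6.9933) = 1.945, so t = 1.945/0.177 = 10.988.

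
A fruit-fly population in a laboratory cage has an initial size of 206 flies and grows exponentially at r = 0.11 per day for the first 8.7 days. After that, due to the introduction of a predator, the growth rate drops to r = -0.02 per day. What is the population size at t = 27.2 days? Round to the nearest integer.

Phase 1: N(8.7) = 206·e^(0.11×8.7) = 206·e^0.957 = 536.398.
Phase 2 runs for 27.2 − 8.7 = 18.5 days at r = -0.02.
N(27.2) = 536.398·e^(-0.02×18.5) = 536.398·e^-0.37 = 370.508.

371 flies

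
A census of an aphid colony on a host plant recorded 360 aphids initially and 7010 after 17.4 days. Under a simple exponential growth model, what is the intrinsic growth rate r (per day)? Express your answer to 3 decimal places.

0.171 per day

From N(t) = N₀·e^(rt): e^(r·17.4) = 7010/360 = 19.472.
r·17.4 = ln(19.472) = 2.969, so r = 2.969/17.4 = 0.17063.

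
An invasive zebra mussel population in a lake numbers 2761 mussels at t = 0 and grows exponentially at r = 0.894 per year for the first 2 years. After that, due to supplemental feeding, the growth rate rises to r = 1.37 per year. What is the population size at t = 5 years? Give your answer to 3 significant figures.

1010000 mussels

Phase 1: N(2) = 2761·e^(0.894×2) = 2761·e^1.788 = 16503.8.
Phase 2 runs for 5 − 2 = 3 years at r = 1.37.
N(5) = 16503.8·e^(1.37×3) = 16503.8·e^4.11 = 1.005855×10^6.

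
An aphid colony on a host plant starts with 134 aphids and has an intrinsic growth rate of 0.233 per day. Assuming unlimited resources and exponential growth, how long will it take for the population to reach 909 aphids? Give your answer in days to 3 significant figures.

Set N₀·e^(rt) = 909: e^(0.233·t) = 909/134 = 6.7836.
0.233·t = ln(6.7836) = 1.9145, so t = 1.9145/0.233 = 8.2168.

8.22 days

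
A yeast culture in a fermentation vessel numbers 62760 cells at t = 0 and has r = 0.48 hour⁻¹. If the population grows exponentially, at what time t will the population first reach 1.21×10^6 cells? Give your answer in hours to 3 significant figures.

Set N₀·e^(rt) = 1.21×10^6: e^(0.48·t) = 1.21×10^6/62760 = 19.28.
0.48·t = ln(19.28) = 2.9591, so t = 2.9591/0.48 = 6.1647.

6.16 hours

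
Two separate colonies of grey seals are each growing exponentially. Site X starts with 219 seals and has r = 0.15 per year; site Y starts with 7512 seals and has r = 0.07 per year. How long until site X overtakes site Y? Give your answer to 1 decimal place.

44.2 years

Set 219·e^(0.15t) = 7512·e^(0.07t).
e^((0.15 − 0.07)t) = 7512/219 → e^(0.08·t) = 34.301.
0.08·t = ln(34.301) = 3.5352, so t = 3.5352/0.08 = 44.19.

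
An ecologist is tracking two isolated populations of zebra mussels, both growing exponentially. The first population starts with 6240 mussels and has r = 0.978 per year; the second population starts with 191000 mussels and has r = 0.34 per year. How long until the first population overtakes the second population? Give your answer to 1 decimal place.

Set 6240·e^(0.978t) = 191000·e^(0.34t).
e^((0.978 − 0.34)t) = 191000/6240 → e^(0.638·t) = 30.609.
0.638·t = ln(30.609) = 3.4213, so t = 3.4213/0.638 = 5.3625.

5.4 years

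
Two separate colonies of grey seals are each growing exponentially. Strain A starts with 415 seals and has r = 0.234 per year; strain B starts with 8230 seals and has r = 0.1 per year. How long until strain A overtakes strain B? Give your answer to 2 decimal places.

Set 415·e^(0.234t) = 8230·e^(0.1t).
e^((0.234 − 0.1)t) = 8230/415 → e^(0.134·t) = 19.831.
0.134·t = ln(19.831) = 2.9873, so t = 2.9873/0.134 = 22.293.

22.29 years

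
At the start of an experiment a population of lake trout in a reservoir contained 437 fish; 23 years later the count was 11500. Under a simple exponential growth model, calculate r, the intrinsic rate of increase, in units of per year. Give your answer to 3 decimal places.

0.142 per year

From N(t) = N₀·e^(rt): e^(r·23) = 11500/437 = 26.316.
r·23 = ln(26.316) = 3.2702, so r = 3.2702/23 = 0.14218.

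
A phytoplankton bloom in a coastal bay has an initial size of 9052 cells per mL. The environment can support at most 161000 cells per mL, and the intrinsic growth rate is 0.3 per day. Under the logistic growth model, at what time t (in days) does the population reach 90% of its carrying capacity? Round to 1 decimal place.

A = (K − N₀)/N₀ = (161000 − 9052)/9052 = 16.786.
Solve 161000/(1 + 16.786·e^(−0.3t)) = 144900: 1 + 16.786·e^(−0.3t) = 1.1111, so e^(−0.3t) = 0.00661922.
−0.3·t = ln(0.00661922) = -5.0178, so t = 5.0178/0.3 = 16.726.

16.7 days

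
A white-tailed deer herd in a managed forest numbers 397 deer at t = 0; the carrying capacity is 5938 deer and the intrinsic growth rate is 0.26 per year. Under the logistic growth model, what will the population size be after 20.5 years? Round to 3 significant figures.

5560 deer

A = (K − N₀)/N₀ = (5938 − 397)/397 = 13.957.
N(t) = K/(1 + A·e^(−rt)) = 5938/(1 + 13.957×e^(−0.26×20.5)).
e^(−5.33) = 0.0048441; denominator = 1 + 13.957×0.0048441 = 1.0676.
N = 5938/1.0676 = 5561.96.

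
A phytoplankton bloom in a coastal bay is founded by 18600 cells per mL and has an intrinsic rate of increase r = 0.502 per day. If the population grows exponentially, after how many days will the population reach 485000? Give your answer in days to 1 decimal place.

Set N₀·e^(rt) = 485000: e^(0.502·t) = 485000/18600 = 26.075.
0.502·t = ln(26.075) = 3.261, so t = 3.261/0.502 = 6.496.

6.5 days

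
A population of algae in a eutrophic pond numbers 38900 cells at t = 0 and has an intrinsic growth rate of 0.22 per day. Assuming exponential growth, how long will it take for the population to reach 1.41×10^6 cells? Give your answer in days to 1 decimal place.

Set N₀·e^(rt) = 1.41×10^6: e^(0.22·t) = 1.41×10^6/38900 = 36.247.
0.22·t = ln(36.247) = 3.5904, so t = 3.5904/0.22 = 16.32.

16.3 days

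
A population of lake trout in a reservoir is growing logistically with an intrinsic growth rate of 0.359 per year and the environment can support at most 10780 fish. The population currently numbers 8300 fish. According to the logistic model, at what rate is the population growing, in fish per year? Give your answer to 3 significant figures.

dN/dt = rN(1 − N/K) = 0.359 × 8300 × (1 − 8300/10780).
1 − 8300/10780 = 0.23006; dN/dt = 0.359 × 8300 × 0.23006 = 685.5.

685 fish per year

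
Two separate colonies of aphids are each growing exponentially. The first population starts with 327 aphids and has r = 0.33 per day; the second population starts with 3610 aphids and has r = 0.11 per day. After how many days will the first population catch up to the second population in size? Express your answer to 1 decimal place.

10.9 days

Set 327·e^(0.33t) = 3610·e^(0.11t).
e^((0.33 − 0.11)t) = 3610/327 → e^(0.22·t) = 11.04.
0.22·t = ln(11.04) = 2.4015, so t = 2.4015/0.22 = 10.916.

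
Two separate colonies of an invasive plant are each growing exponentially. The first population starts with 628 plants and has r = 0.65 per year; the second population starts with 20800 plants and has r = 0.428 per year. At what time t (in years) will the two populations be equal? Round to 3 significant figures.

Set 628·e^(0.65t) = 20800·e^(0.428t).
e^((0.65 − 0.428)t) = 20800/628 → e^(0.222·t) = 33.121.
0.222·t = ln(33.121) = 3.5002, so t = 3.5002/0.222 = 15.767.

15.8 years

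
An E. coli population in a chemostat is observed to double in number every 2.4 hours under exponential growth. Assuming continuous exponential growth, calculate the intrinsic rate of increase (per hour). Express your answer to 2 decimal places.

0.29 per hour

r = ln(2)/t_d = 0.6931/2.4 = 0.28881.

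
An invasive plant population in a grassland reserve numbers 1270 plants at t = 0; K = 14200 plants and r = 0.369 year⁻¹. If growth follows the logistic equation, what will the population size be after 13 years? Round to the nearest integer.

A = (K − N₀)/N₀ = (14200 − 1270)/1270 = 10.181.
N(t) = K/(1 + A·e^(−rt)) = 14200/(1 + 10.181×e^(−0.369×13)).
e^(−4.797) = 0.0082545; denominator = 1 + 10.181×0.0082545 = 1.084.
N = 14200/1.084 = 13099.2.

13099 plants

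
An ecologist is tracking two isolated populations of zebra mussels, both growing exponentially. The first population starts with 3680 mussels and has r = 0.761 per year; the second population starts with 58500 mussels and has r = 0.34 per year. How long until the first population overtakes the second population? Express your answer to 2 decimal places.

6.57 years

Set 3680·e^(0.761t) = 58500·e^(0.34t).
e^((0.761 − 0.34)t) = 58500/3680 → e^(0.421·t) = 15.897.
0.421·t = ln(15.897) = 2.7661, so t = 2.7661/0.421 = 6.5703.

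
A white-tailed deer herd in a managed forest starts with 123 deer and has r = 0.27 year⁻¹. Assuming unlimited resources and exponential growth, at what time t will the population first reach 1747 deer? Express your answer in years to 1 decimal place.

Set N₀·e^(rt) = 1747: e^(0.27·t) = 1747/123 = 14.203.
0.27·t = ln(14.203) = 2.6535, so t = 2.6535/0.27 = 9.8277.

9.8 years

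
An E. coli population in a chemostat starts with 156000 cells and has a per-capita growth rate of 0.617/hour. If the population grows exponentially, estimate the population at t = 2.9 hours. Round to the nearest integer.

N(t) = N₀·e^(rt) = 156000 × e^(0.617×2.9) = 156000 × e^1.789.
e^1.789 ≈ 5.9853, so N ≈ 156000 × 5.9853 = 933701.

933701 cells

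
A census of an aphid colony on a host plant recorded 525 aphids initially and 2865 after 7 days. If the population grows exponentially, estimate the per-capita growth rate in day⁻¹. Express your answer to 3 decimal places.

0.242 per day

From N(t) = N₀·e^(rt): e^(r·7) = 2865/525 = 5.4571.
r·7 = ln(5.4571) = 1.6969, so r = 1.6969/7 = 0.24242.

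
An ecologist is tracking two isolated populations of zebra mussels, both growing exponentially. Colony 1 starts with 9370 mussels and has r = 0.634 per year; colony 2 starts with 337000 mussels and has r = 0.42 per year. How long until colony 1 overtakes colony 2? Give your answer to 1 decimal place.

16.7 years

Set 9370·e^(0.634t) = 337000·e^(0.42t).
e^((0.634 − 0.42)t) = 337000/9370 → e^(0.214·t) = 35.966.
0.214·t = ln(35.966) = 3.5826, so t = 3.5826/0.214 = 16.741.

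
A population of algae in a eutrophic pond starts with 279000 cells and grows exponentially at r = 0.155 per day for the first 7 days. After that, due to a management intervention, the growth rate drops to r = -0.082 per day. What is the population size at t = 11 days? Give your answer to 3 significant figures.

Phase 1: N(7) = 279000·e^(0.155×7) = 279000·e^1.085 = 825684.
Phase 2 runs for 11 − 7 = 4 days at r = -0.082.
N(11) = 825684·e^(-0.082×4) = 825684·e^-0.328 = 594792.

595000 cells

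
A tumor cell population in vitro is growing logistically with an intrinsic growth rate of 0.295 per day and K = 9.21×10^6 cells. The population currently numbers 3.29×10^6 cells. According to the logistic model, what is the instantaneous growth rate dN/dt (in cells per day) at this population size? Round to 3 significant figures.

624000 cells per day

dN/dt = rN(1 − N/K) = 0.295 × 3.29×10^6 × (1 − 3.29×10^6/9.21×10^6).
1 − 3.29×10^6/9.21×10^6 = 0.64278; dN/dt = 0.295 × 3.29×10^6 × 0.64278 = 6.2385×10^5.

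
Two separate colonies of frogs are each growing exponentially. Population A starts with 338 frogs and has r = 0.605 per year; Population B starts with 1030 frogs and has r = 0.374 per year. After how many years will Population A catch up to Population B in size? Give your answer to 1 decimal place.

4.8 years

Set 338·e^(0.605t) = 1030·e^(0.374t).
e^((0.605 − 0.374)t) = 1030/338 → e^(0.231·t) = 3.0473.
0.231·t = ln(3.0473) = 1.1143, so t = 1.1143/0.231 = 4.8237.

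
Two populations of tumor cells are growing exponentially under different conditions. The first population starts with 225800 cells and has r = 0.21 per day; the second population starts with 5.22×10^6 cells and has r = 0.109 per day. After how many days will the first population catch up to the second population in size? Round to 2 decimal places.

Set 225800·e^(0.21t) = 5.22×10^6·e^(0.109t).
e^((0.21 − 0.109)t) = 5.22×10^6/225800 → e^(0.101·t) = 23.118.
0.101·t = ln(23.118) = 3.1406, so t = 3.1406/0.101 = 31.095.

31.10 days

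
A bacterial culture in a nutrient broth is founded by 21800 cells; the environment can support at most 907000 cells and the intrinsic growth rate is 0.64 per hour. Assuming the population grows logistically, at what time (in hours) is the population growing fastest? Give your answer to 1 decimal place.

5.8 hours

Logistic growth is fastest at N = K/2 = 453500.
A = (K − N₀)/N₀ = 40.606. Set K/(1 + A·e^(−rt)) = K/2 → A·e^(−rt) = 1.
e^(−0.64t) = 1/40.606 = 0.0246272, so t = ln(40.606)/0.64 = 3.7039/0.64 = 5.7873.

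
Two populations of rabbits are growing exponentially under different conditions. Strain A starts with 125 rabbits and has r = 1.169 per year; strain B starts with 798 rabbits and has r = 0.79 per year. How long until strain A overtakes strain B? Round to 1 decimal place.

Set 125·e^(1.169t) = 798·e^(0.79t).
e^((1.169 − 0.79)t) = 798/125 → e^(0.379·t) = 6.384.
0.379·t = ln(6.384) = 1.8538, so t = 1.8538/0.379 = 4.8913.

4.9 years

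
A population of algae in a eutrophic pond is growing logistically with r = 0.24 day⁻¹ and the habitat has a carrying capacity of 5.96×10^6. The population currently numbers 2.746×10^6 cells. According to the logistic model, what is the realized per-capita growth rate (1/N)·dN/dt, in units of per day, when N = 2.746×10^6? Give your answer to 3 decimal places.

0.129 per day

(1/N)·dN/dt = r(1 − N/K) = 0.24 × (1 − 2.746×10^6/5.96×10^6).
= 0.24 × 0.53926 = 0.12942.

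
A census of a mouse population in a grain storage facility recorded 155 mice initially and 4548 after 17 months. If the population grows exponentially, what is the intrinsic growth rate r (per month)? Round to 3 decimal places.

0.199 per month

From N(t) = N₀·e^(rt): e^(r·17) = 4548/155 = 29.342.
r·17 = ln(29.342) = 3.379, so r = 3.379/17 = 0.19877.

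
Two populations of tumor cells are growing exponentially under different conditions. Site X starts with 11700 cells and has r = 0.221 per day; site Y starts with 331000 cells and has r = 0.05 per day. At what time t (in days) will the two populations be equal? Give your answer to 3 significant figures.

19.5 days

Set 11700·e^(0.221t) = 331000·e^(0.05t).
e^((0.221 − 0.05)t) = 331000/11700 → e^(0.171·t) = 28.291.
0.171·t = ln(28.291) = 3.3425, so t = 3.3425/0.171 = 19.547.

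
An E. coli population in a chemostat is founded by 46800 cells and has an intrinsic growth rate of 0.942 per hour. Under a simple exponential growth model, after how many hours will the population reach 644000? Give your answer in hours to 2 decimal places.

Set N₀·e^(rt) = 644000: e^(0.942·t) = 644000/46800 = 13.761.
0.942·t = ln(13.761) = 2.6218, so t = 2.6218/0.942 = 2.7832.

2.78 hours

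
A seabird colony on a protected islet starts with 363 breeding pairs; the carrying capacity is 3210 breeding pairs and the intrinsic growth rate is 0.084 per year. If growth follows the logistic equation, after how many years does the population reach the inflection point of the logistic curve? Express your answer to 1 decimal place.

24.5 years

Logistic growth is fastest at N = K/2 = 1605.
A = (K − N₀)/N₀ = 7.843. Set K/(1 + A·e^(−rt)) = K/2 → A·e^(−rt) = 1.
e^(−0.084t) = 1/7.843 = 0.127503, so t = ln(7.843)/0.084 = 2.0596/0.084 = 24.519.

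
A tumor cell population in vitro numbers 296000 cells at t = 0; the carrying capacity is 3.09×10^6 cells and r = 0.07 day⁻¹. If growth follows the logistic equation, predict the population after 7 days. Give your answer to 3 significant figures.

456000 cells

A = (K − N₀)/N₀ = (3.09×10^6 − 296000)/296000 = 9.4392.
N(t) = K/(1 + A·e^(−rt)) = 3.09×10^6/(1 + 9.4392×e^(−0.07×7)).
e^(−0.49) = 0.61263; denominator = 1 + 9.4392×0.61263 = 6.7827.
N = 3.09×10^6/6.7827 = 455571.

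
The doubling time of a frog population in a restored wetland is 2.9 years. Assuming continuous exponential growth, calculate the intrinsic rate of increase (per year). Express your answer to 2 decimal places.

r = ln(2)/t_d = 0.6931/2.9 = 0.23902.

0.24 per year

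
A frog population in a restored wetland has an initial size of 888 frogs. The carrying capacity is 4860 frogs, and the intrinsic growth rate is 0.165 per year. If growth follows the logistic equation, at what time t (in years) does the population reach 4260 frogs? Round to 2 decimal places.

20.96 years

A = (K − N₀)/N₀ = (4860 − 888)/888 = 4.473.
Solve 4860/(1 + 4.473·e^(−0.165t)) = 4260: 1 + 4.473·e^(−0.165t) = 1.1408, so e^(−0.165t) = 0.031488.
−0.165·t = ln(0.031488) = -3.4581, so t = 3.4581/0.165 = 20.958.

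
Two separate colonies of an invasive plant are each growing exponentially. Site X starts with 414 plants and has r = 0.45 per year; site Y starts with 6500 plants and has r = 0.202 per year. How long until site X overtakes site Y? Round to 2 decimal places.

11.10 years

Set 414·e^(0.45t) = 6500·e^(0.202t).
e^((0.45 − 0.202)t) = 6500/414 → e^(0.248·t) = 15.7.
0.248·t = ln(15.7) = 2.7537, so t = 2.7537/0.248 = 11.104.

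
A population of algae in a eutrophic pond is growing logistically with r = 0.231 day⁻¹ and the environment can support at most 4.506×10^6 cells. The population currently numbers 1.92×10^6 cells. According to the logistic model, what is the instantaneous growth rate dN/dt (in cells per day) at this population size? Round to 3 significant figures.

dN/dt = rN(1 − N/K) = 0.231 × 1.92×10^6 × (1 − 1.92×10^6/4.506×10^6).
1 − 1.92×10^6/4.506×10^6 = 0.5739; dN/dt = 0.231 × 1.92×10^6 × 0.5739 = 2.54537×10^5.

255000 cells per day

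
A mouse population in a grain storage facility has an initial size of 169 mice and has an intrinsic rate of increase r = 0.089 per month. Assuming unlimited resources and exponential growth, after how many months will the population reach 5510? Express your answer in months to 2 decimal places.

Set N₀·e^(rt) = 5510: e^(0.089·t) = 5510/169 = 32.604.
0.089·t = ln(32.604) = 3.4844, so t = 3.4844/0.089 = 39.151.

39.15 months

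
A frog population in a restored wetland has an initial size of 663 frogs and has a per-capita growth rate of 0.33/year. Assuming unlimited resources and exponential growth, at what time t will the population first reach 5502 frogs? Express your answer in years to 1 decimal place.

6.4 years

Set N₀·e^(rt) = 5502: e^(0.33·t) = 5502/663 = 8.2986.
0.33·t = ln(8.2986) = 2.1161, so t = 2.1161/0.33 = 6.4124.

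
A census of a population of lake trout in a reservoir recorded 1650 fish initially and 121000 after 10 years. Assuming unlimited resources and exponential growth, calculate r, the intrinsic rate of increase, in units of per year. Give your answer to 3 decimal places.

From N(t) = N₀·e^(rt): e^(r·10) = 121000/1650 = 73.333.
r·10 = ln(73.333) = 4.295, so r = 4.295/10 = 0.4295.

0.430 per year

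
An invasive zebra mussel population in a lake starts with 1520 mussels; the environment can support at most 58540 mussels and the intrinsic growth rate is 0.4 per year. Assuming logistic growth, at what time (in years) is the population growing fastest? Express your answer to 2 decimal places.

Logistic growth is fastest at N = K/2 = 29270.
A = (K − N₀)/N₀ = 37.513. Set K/(1 + A·e^(−rt)) = K/2 → A·e^(−rt) = 1.
e^(−0.4t) = 1/37.513 = 0.0266573, so t = ln(37.513)/0.4 = 3.6247/0.4 = 9.0617.

9.06 years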